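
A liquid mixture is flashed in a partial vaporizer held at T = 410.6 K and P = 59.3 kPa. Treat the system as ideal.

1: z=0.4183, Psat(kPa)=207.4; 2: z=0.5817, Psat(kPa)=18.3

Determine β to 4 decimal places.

Raoult's law: Kᵢ = Pᵢˢᵃᵗ/P = Pᵢˢᵃᵗ/59.3.
  K_1 = 207.4/59.3 = 3.497470, K_2 = 18.3/59.3 = 0.308600
Let β = V/F and solve Σ zᵢ(Kᵢ−1)/(1+β(Kᵢ−1)) = 0.
Check two-phase: ΣzᵢKᵢ = 1.6425 > 1 and Σzᵢ/Kᵢ = 2.0046 > 1, so g(0) = 0.6425 > 0 and g(1) = -1.0046 < 0.
Binary case is linear: z₁(K₁−1)(1+β(K₂−1)) + z₂(K₂−1)(1+β(K₁−1)) = 0
⇒ β = [z₁(K₁−1)+z₂(K₂−1)] / [−(K₁−1)(K₂−1)] = 0.64250/1.72675 = 0.3721

β = 0.3721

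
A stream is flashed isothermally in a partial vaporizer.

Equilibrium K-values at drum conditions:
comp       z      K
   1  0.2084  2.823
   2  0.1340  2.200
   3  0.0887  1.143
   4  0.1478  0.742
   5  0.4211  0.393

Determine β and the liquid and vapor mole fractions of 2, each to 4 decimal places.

β = 0.3351, x_2 = 0.0956, y_2 = 0.2102

Iterate (Newton) starting at β = 0.5:
  β = 0.5000: g = -0.09968, g' = -0.5993 → β = 0.3337
  β = 0.3337: g = 0.00090, g' = -0.6236 → β = 0.3351
Converged at β = 0.3351.
Compositions from xᵢ = zᵢ/(1+β(Kᵢ−1)), yᵢ = Kᵢxᵢ:
  1: x = 0.1294, y = 0.3652
  2: x = 0.0956, y = 0.2102
  3: x = 0.0846, y = 0.0967
  4: x = 0.1618, y = 0.1200
  5: x = 0.5286, y = 0.2078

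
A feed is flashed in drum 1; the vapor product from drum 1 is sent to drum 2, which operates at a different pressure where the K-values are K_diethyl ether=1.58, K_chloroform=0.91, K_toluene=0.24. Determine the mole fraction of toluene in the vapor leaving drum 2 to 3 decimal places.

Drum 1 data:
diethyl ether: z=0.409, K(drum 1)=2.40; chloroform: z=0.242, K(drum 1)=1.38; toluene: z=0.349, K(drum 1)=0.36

y_toluene (drum 2) = 0.071

Drum 1:
Rachford–Rice: g(ψ₁) = Σ zᵢ(Kᵢ−1)/(1+ψ₁(Kᵢ−1)) = 0.
Check two-phase: ΣzᵢKᵢ = 1.441 > 1 and Σzᵢ/Kᵢ = 1.315 > 1, so g(0) = 0.441 > 0 and g(1) = -0.315 < 0.
Newton–Raphson from ψ₁ = 0.49:
  ψ₁ = 0.490: g = 0.0917, g' = -0.610 → ψ₁ = 0.640
  ψ₁ = 0.640: g = -0.0026, g' = -0.656 → ψ₁ = 0.636
Converged at ψ₁ = 0.636.
Drum-1 compositions:
  diethyl ether: x = 0.216, y = 0.519
  chloroform: x = 0.195, y = 0.269
  toluene: x = 0.589, y = 0.212
Drum-2 feed = drum-1 vapor: z₂ = (0.5191, 0.2689, 0.2120).
Drum 2:
Rachford–Rice: g(ψ₂) = Σ zᵢ(Kᵢ−1)/(1+ψ₂(Kᵢ−1)) = 0.
Feasibility: ΣzᵢKᵢ = 1.116, Σzᵢ/Kᵢ = 1.507 — both > 1, two phases present.
Newton–Raphson from ψ₂ = 0.63:
  ψ₂ = 0.630: g = -0.1143, g' = -0.547 → ψ₂ = 0.421
  ψ₂ = 0.421: g = -0.0201, g' = -0.380 → ψ₂ = 0.368
  ψ₂ = 0.368: g = -0.0006, g' = -0.357 → ψ₂ = 0.366
Converged at ψ₂ = 0.366.
  diethyl ether: x = 0.428, y = 0.676
  chloroform: x = 0.278, y = 0.253
  toluene: x = 0.294, y = 0.071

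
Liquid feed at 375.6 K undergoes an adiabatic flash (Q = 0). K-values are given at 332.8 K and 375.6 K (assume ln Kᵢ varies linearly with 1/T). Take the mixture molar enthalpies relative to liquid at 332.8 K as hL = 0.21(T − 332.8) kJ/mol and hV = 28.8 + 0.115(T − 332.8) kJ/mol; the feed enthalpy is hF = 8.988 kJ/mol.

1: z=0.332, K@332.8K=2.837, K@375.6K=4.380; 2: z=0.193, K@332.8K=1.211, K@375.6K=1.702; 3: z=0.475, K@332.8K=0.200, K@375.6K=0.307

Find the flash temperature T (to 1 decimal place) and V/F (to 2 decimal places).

T = 338.3 K, V/F = 0.28

Adiabatic flash: solve Rachford–Rice at each trial T, then check hF = ψ·hV(T) + (1−ψ)·hL(T).
  T = 332.8 K: K = (2.837, 1.211, 0.200), RR gives ψ = 0.232, H_out = 6.677 kJ/mol
  T = 375.6 K: K = (4.380, 1.702, 0.307), RR gives ψ = 0.512, H_out = 21.661 kJ/mol
  T = 354.2 K: K = (3.572, 1.450, 0.251), RR gives ψ = 0.388, H_out = 14.876 kJ/mol
  T = 343.5 K: K = (3.195, 1.329, 0.225), RR gives ψ = 0.316, H_out = 11.030 kJ/mol
  T = 338.1 K: K = (3.012, 1.269, 0.212), RR gives ψ = 0.276, H_out = 8.911 kJ/mol
  T = 340.8 K: K = (3.103, 1.299, 0.218), RR gives ψ = 0.296, H_out = 9.988 kJ/mol
  T = 339.5 K: K = (3.059, 1.285, 0.215), RR gives ψ = 0.286, H_out = 9.474 kJ/mol
Linear interpolation between T = 338.1 (H_out = 8.911) and T = 339.5 (H_out = 9.474) on hF = 8.988 gives T ≈ 338.3 K, at which ψ = 0.28.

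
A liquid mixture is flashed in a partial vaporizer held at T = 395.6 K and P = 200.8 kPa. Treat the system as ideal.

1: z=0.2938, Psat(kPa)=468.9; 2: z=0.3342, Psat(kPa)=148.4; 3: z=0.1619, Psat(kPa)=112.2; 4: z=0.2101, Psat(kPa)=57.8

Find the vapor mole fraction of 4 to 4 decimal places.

y_4 = 0.0670

Raoult's law: Kᵢ = Pᵢˢᵃᵗ/P = Pᵢˢᵃᵗ/200.8.
  K_1 = 468.9/200.8 = 2.335159, K_2 = 148.4/200.8 = 0.739044, K_3 = 112.2/200.8 = 0.558765, K_4 = 57.8/200.8 = 0.287849
Newton iteration, V/F⁰ = 0.5:
  V/F = 0.5000: g = -0.18908, g' = -0.5273 → V/F = 0.1414
  V/F = 0.1414: g = -0.00316, g' = -0.5627 → V/F = 0.1358
Converged at V/F = 0.1358.
Compositions from xᵢ = zᵢ/(1+V/F(Kᵢ−1)), yᵢ = Kᵢxᵢ:
  1: x = 0.2487, y = 0.5808
  2: x = 0.3465, y = 0.2561
  3: x = 0.1722, y = 0.0962
  4: x = 0.2326, y = 0.0670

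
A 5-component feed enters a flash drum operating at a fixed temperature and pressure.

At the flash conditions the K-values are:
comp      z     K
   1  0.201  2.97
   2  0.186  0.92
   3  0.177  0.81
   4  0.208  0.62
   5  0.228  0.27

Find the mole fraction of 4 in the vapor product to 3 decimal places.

Iterate (Newton) starting at V/F = 0.36:
  V/F = 0.360: g = -0.1371, g' = -0.540 → V/F = 0.106
  V/F = 0.106: g = 0.0156, g' = -0.717 → V/F = 0.128
Converged at V/F = 0.128.
Compositions from xᵢ = zᵢ/(1+V/F(Kᵢ−1)), yᵢ = Kᵢxᵢ:
  1: x = 0.161, y = 0.477
  2: x = 0.188, y = 0.173
  3: x = 0.181, y = 0.147
  4: x = 0.219, y = 0.136
  5: x = 0.252, y = 0.068

y_4 = 0.136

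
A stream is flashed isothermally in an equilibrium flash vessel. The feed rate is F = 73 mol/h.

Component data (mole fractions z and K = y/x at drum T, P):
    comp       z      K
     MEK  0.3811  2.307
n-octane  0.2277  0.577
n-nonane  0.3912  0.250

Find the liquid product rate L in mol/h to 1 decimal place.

Material balance + equilibrium reduce to Σ zᵢ(Kᵢ−1)/(1+β(Kᵢ−1)) = 0.
Feasibility: ΣzᵢKᵢ = 1.1084, Σzᵢ/Kᵢ = 2.1246 — both > 1, two phases present.
Newton–Raphson from β = 0.39:
  β = 0.3900: g = -0.20012, g' = -0.7837 → β = 0.1346
  β = 0.1346: g = -0.00492, g' = -0.7888 → β = 0.1284
Converged at β = 0.1284.
Then V = β·F = 0.1284·73 = 9.4 mol/h and L = F − V = 63.6 mol/h.

L = 63.6 mol/h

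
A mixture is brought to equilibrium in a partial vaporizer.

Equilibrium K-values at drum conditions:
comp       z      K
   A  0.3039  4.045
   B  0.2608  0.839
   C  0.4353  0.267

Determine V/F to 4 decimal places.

Rachford–Rice: g(V/F) = Σ zᵢ(Kᵢ−1)/(1+V/F(Kᵢ−1)) = 0.
Check two-phase: ΣzᵢKᵢ = 1.5643 > 1 and Σzᵢ/Kᵢ = 2.0163 > 1, so g(0) = 0.5643 > 0 and g(1) = -1.0163 < 0.
Iterate (Newton) starting at V/F = 0.32:
  V/F = 0.3200: g = 0.00757, g' = -1.1295 → V/F = 0.3267
Converged at V/F = 0.3267.

V/F = 0.3267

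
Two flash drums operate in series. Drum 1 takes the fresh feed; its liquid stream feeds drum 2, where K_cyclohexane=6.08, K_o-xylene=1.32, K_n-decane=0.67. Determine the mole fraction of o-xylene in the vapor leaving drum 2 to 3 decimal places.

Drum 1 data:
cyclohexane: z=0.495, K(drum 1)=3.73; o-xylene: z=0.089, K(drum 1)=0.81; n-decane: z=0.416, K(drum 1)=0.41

Drum 1:
Let ψ₁ = V/F and solve Σ zᵢ(Kᵢ−1)/(1+ψ₁(Kᵢ−1)) = 0.
Feasibility: ΣzᵢKᵢ = 2.089, Σzᵢ/Kᵢ = 1.257 — both > 1, two phases present.
Iterate (Newton) starting at ψ₁ = 0.53:
  ψ₁ = 0.530: g = 0.1764, g' = -0.927 → ψ₁ = 0.720
  ψ₁ = 0.720: g = 0.0091, g' = -0.862 → ψ₁ = 0.731
Converged at ψ₁ = 0.731.
Drum-1 compositions:
  cyclohexane: x = 0.165, y = 0.616
  o-xylene: x = 0.103, y = 0.084
  n-decane: x = 0.731, y = 0.300
Drum-2 feed = drum-1 liquid: z₂ = (0.1653, 0.1034, 0.7314).
Drum 2:
Rachford–Rice: g(ψ₂) = Σ zᵢ(Kᵢ−1)/(1+ψ₂(Kᵢ−1)) = 0.
Check two-phase: ΣzᵢKᵢ = 1.631 > 1 and Σzᵢ/Kᵢ = 1.197 > 1, so g(0) = 0.631 > 0 and g(1) = -0.197 < 0.
Newton–Raphson from ψ₂ = 0.53:
  ψ₂ = 0.530: g = -0.0369, g' = -0.438 → ψ₂ = 0.446
  ψ₂ = 0.446: g = 0.0032, g' = -0.518 → ψ₂ = 0.452
Converged at ψ₂ = 0.452.
  cyclohexane: x = 0.050, y = 0.305
  o-xylene: x = 0.090, y = 0.119
  n-decane: x = 0.860, y = 0.576

y_o-xylene (drum 2) = 0.119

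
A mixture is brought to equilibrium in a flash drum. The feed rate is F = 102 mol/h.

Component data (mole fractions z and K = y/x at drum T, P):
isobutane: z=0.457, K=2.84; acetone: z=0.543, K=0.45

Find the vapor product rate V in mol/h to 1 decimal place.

Let ψ = V/F and solve Σ zᵢ(Kᵢ−1)/(1+ψ(Kᵢ−1)) = 0.
Check two-phase: ΣzᵢKᵢ = 1.542 > 1 and Σzᵢ/Kᵢ = 1.368 > 1, so g(0) = 0.542 > 0 and g(1) = -0.368 < 0.
Newton iteration, ψ⁰ = 0.5:
  ψ = 0.500: g = 0.0260, g' = -0.732 → ψ = 0.536
Converged at ψ = 0.536.
Then V = ψ·F = 0.5358·102 = 54.7 mol/h and L = F − V = 47.3 mol/h.

V = 54.7 mol/h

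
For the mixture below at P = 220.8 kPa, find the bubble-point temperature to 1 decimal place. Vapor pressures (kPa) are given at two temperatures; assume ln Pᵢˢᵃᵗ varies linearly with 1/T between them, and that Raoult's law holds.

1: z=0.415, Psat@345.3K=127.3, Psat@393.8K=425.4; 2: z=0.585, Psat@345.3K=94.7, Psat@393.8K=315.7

Bubble-point temperature: ΣzᵢPᵢˢᵃᵗ(T) = P. Interpolate ln Pᵢˢᵃᵗ = aᵢ + bᵢ/T.
  T = 345.3 K: ΣzᵢPᵢˢᵃᵗ = 108.23 kPa
  T = 393.8 K: ΣzᵢPᵢˢᵃᵗ = 361.23 kPa
  T = 369.6 K: ΣzᵢPᵢˢᵃᵗ = 205.95 kPa
  T = 381.7 K: ΣzᵢPᵢˢᵃᵗ = 275.20 kPa
  T = 375.6 K: ΣzᵢPᵢˢᵃᵗ = 238.34 kPa
  T = 372.6 K: ΣzᵢPᵢˢᵃᵗ = 221.69 kPa
  T = 371.1 K: ΣzᵢPᵢˢᵃᵗ = 213.71 kPa
Interpolating between 371.1 K and 372.6 K gives T ≈ 372.4 K.

T = 372.4 K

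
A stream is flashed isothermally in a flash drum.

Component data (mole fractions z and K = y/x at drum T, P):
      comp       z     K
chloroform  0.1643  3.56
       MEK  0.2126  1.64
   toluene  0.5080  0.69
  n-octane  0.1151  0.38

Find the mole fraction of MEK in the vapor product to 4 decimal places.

Material balance + equilibrium reduce to Σ zᵢ(Kᵢ−1)/(1+β(Kᵢ−1)) = 0.
Check two-phase: ΣzᵢKᵢ = 1.3278 > 1 and Σzᵢ/Kᵢ = 1.2149 > 1, so g(0) = 0.3278 > 0 and g(1) = -0.2149 < 0.
Newton–Raphson from β = 0.5:
  β = 0.5000: g = -0.00223, g' = -0.4184 → β = 0.4947
Converged at β = 0.4947.
Compositions from xᵢ = zᵢ/(1+β(Kᵢ−1)), yᵢ = Kᵢxᵢ:
  chloroform: x = 0.0725, y = 0.2581
  MEK: x = 0.1615, y = 0.2648
  toluene: x = 0.6000, y = 0.4140
  n-octane: x = 0.1660, y = 0.0631

y_MEK = 0.2648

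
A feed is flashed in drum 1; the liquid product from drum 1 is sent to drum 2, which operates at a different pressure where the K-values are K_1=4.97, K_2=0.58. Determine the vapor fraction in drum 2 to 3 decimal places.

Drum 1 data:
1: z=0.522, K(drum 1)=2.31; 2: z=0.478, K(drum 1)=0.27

Drum 1:
Let ψ₁ = V/F and solve Σ zᵢ(Kᵢ−1)/(1+ψ₁(Kᵢ−1)) = 0.
g(0) = ΣzᵢKᵢ − 1 = 0.335 and g(1) = 1 − Σzᵢ/Kᵢ = -0.996, so a root lies in (0, 1).
Binary case is linear: z₁(K₁−1)(1+ψ₁(K₂−1)) + z₂(K₂−1)(1+ψ₁(K₁−1)) = 0
⇒ ψ₁ = [z₁(K₁−1)+z₂(K₂−1)] / [−(K₁−1)(K₂−1)] = 0.3349/0.9563 = 0.350
Drum-1 compositions:
  1: x = 0.358, y = 0.827
  2: x = 0.642, y = 0.173
Drum-2 feed = drum-1 liquid: z₂ = (0.3578, 0.6422).
Drum 2:
Let ψ₂ = V/F and solve Σ zᵢ(Kᵢ−1)/(1+ψ₂(Kᵢ−1)) = 0.
Feasibility: ΣzᵢKᵢ = 2.151, Σzᵢ/Kᵢ = 1.179 — both > 1, two phases present.
Binary case is linear: z₁(K₁−1)(1+ψ₂(K₂−1)) + z₂(K₂−1)(1+ψ₂(K₁−1)) = 0
⇒ ψ₂ = [z₁(K₁−1)+z₂(K₂−1)] / [−(K₁−1)(K₂−1)] = 1.1509/1.6674 = 0.690
  1: x = 0.096, y = 0.475
  2: x = 0.904, y = 0.525

V/F (drum 2) = 0.690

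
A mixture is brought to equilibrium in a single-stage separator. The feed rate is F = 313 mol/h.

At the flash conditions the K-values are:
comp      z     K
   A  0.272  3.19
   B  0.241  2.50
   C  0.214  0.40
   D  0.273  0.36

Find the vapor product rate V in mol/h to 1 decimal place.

Rachford–Rice: g(V/F) = Σ zᵢ(Kᵢ−1)/(1+V/F(Kᵢ−1)) = 0.
Check two-phase: ΣzᵢKᵢ = 1.654 > 1 and Σzᵢ/Kᵢ = 1.475 > 1, so g(0) = 0.654 > 0 and g(1) = -0.475 < 0.
Newton iteration, V/F⁰ = 0.5:
  V/F = 0.500: g = 0.0505, g' = -0.873 → V/F = 0.558
Converged at V/F = 0.558.
Then V = V/F·F = 0.5581·313 = 174.7 mol/h and L = F − V = 138.3 mol/h.

V = 174.7 mol/h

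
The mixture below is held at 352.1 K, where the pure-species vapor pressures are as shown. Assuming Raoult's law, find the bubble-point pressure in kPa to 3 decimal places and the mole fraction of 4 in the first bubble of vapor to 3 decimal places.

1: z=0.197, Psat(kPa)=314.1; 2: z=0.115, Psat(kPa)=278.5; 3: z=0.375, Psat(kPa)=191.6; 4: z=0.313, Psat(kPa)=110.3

At the bubble point ψ → 0, so ΣzᵢKᵢ = 1 with Kᵢ = Pᵢˢᵃᵗ/P ⇒ P = ΣzᵢPᵢˢᵃᵗ.
P = 0.197·314.1 + 0.115·278.5 + 0.375·191.6 + 0.313·110.3 = 200.279 kPa
yᵢ = zᵢPᵢˢᵃᵗ/P ⇒ y_4 = 0.313·110.3/200.279 = 0.172

Pbub = 200.279 kPa, y_4 = 0.172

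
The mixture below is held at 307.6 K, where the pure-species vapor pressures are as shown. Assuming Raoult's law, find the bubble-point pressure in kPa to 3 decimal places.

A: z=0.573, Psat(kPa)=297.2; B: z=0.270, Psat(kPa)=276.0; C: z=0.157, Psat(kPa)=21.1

At the bubble point ψ → 0, so ΣzᵢKᵢ = 1 with Kᵢ = Pᵢˢᵃᵗ/P ⇒ P = ΣzᵢPᵢˢᵃᵗ.
P = 0.573·297.2 + 0.270·276.0 + 0.157·21.1 = 248.128 kPa

Pbub = 248.128 kPa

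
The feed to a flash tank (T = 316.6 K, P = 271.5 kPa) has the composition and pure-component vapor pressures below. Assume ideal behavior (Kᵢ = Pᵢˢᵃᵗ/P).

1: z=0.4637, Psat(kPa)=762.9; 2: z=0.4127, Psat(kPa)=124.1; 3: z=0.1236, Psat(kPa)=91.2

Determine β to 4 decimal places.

β = 0.5132

Raoult's law: Kᵢ = Pᵢˢᵃᵗ/P = Pᵢˢᵃᵗ/271.5.
  K_1 = 762.9/271.5 = 2.809945, K_2 = 124.1/271.5 = 0.457090, K_3 = 91.2/271.5 = 0.335912
Iterate (Newton) starting at β = 0.5:
  β = 0.5000: g = 0.01014, g' = -0.7699 → β = 0.5132
Converged at β = 0.5132.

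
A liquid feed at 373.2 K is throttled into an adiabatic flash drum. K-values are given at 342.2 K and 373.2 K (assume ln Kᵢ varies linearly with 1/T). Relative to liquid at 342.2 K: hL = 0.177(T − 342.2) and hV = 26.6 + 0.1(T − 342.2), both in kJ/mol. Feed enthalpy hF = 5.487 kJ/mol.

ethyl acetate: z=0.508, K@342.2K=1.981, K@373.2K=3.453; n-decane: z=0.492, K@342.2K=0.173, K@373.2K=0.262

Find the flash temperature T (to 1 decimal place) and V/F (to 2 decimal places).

T = 345.8 K, V/F = 0.18

Adiabatic flash: solve Rachford–Rice at each trial T, then check hF = ψ·hV(T) + (1−ψ)·hL(T).
  T = 342.2 K: K = (1.981, 0.173), RR gives ψ = 0.113, H_out = 2.999 kJ/mol
  T = 373.2 K: K = (3.453, 0.262), RR gives ψ = 0.488, H_out = 17.298 kJ/mol
  T = 357.7 K: K = (2.647, 0.215), RR gives ψ = 0.348, H_out = 11.592 kJ/mol
  T = 349.9 K: K = (2.295, 0.193), RR gives ψ = 0.250, H_out = 7.857 kJ/mol
  T = 346.0 K: K = (2.132, 0.183), RR gives ψ = 0.187, H_out = 5.592 kJ/mol
  T = 344.1 K: K = (2.056, 0.178), RR gives ψ = 0.152, H_out = 4.351 kJ/mol
Linear interpolation between T = 344.1 (H_out = 4.351) and T = 346.0 (H_out = 5.592) on hF = 5.487 gives T ≈ 345.8 K, at which ψ = 0.18.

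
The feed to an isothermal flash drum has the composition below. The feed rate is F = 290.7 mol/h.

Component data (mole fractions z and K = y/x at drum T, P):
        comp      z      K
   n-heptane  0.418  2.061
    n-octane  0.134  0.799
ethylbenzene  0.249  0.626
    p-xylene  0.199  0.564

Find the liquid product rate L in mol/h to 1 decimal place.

Iterate (Newton) starting at ψ = 0.5:
  ψ = 0.500: g = 0.0343, g' = -0.322 → ψ = 0.607
  ψ = 0.607: g = 0.0007, g' = -0.309 → ψ = 0.609
Converged at ψ = 0.609.
Then V = ψ·F = 0.6090·290.7 = 177.0 mol/h and L = F − V = 113.7 mol/h.

L = 113.7 mol/h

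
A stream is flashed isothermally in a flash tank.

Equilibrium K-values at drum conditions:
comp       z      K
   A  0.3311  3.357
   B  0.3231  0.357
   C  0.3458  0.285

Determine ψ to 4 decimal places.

ψ = 0.2027

Rachford–Rice: g(ψ) = Σ zᵢ(Kᵢ−1)/(1+ψ(Kᵢ−1)) = 0.
g(0) = ΣzᵢKᵢ − 1 = 0.3254 and g(1) = 1 − Σzᵢ/Kᵢ = -1.2170, so a root lies in (0, 1).
Newton iteration, ψ⁰ = 0.65:
  ψ = 0.6500: g = -0.51065, g' = -1.2983 → ψ = 0.2567
  ψ = 0.2567: g = -0.06539, g' = -1.1709 → ψ = 0.2008
  ψ = 0.2008: g = 0.00243, g' = -1.2645 → ψ = 0.2027
Converged at ψ = 0.2027.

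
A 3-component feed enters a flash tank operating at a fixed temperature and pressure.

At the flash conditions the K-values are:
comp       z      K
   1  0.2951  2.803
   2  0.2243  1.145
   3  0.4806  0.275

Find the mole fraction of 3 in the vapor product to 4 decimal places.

y_3 = 0.1569

Material balance + equilibrium reduce to Σ zᵢ(Kᵢ−1)/(1+β(Kᵢ−1)) = 0.
Check two-phase: ΣzᵢKᵢ = 1.2162 > 1 and Σzᵢ/Kᵢ = 2.0488 > 1, so g(0) = 0.2162 > 0 and g(1) = -1.0488 < 0.
Iterate (Newton) starting at β = 0.5:
  β = 0.5000: g = -0.23643, g' = -0.8910 → β = 0.2347
  β = 0.2347: g = -0.01453, g' = -0.8449 → β = 0.2175
  β = 0.2175: g = 0.00009, g' = -0.8555 → β = 0.2176
Converged at β = 0.2176.
Compositions from xᵢ = zᵢ/(1+β(Kᵢ−1)), yᵢ = Kᵢxᵢ:
  1: x = 0.2120, y = 0.5941
  2: x = 0.2174, y = 0.2490
  3: x = 0.5706, y = 0.1569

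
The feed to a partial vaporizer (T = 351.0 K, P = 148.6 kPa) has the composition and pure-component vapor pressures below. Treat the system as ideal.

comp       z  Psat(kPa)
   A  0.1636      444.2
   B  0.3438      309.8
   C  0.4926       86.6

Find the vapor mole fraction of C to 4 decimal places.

y_C = 0.4424

Raoult's law: Kᵢ = Pᵢˢᵃᵗ/P = Pᵢˢᵃᵗ/148.6.
  K_A = 444.2/148.6 = 2.989233, K_B = 309.8/148.6 = 2.084791, K_C = 86.6/148.6 = 0.582773
Material balance + equilibrium reduce to Σ zᵢ(Kᵢ−1)/(1+V/F(Kᵢ−1)) = 0.
Feasibility: ΣzᵢKᵢ = 1.4929, Σzᵢ/Kᵢ = 1.0649 — both > 1, two phases present.
Iterate (Newton) starting at V/F = 0.38:
  V/F = 0.3800: g = 0.20518, g' = -0.5339 → V/F = 0.7643
  V/F = 0.7643: g = 0.03128, g' = -0.4077 → V/F = 0.8410
  V/F = 0.8410: g = 0.00015, g' = -0.4048 → V/F = 0.8414
Converged at V/F = 0.8414.
Compositions from xᵢ = zᵢ/(1+V/F(Kᵢ−1)), yᵢ = Kᵢxᵢ:
  A: x = 0.0612, y = 0.1829
  B: x = 0.1797, y = 0.3747
  C: x = 0.7591, y = 0.4424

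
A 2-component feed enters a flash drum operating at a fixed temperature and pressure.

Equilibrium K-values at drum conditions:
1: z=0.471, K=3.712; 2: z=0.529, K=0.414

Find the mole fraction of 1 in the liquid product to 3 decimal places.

x_1 = 0.178

Iterate (Newton) starting at β = 0.5:
  β = 0.500: g = 0.1037, g' = -0.988 → β = 0.605
  β = 0.605: g = 0.0034, g' = -0.933 → β = 0.609
Converged at β = 0.609.
Compositions from xᵢ = zᵢ/(1+β(Kᵢ−1)), yᵢ = Kᵢxᵢ:
  1: x = 0.178, y = 0.660
  2: x = 0.822, y = 0.340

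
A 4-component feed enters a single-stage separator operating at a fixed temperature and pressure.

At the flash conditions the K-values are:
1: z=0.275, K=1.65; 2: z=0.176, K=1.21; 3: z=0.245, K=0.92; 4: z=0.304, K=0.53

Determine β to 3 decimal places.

β = 0.289

Newton iteration, β⁰ = 0.62:
  β = 0.620: g = -0.0622, g' = -0.201 → β = 0.310
  β = 0.310: g = -0.0039, g' = -0.181 → β = 0.289
Converged at β = 0.289.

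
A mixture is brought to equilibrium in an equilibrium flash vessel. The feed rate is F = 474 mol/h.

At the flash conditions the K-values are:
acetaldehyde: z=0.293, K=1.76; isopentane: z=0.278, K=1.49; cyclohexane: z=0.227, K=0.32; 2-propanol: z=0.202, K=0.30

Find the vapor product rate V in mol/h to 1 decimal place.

V = 67.8 mol/h

Newton–Raphson from V/F = 0.5:
  V/F = 0.500: g = -0.1806, g' = -0.607 → V/F = 0.202
  V/F = 0.202: g = -0.0269, g' = -0.458 → V/F = 0.144
  V/F = 0.144: g = -0.0003, g' = -0.447 → V/F = 0.143
Converged at V/F = 0.143.
Then V = V/F·F = 0.1431·474 = 67.8 mol/h and L = F − V = 406.2 mol/h.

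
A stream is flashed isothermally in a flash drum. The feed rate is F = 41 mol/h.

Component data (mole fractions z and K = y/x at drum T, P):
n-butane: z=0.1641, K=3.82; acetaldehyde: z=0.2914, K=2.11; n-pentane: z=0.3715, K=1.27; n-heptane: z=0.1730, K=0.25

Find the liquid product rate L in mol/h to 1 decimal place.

Rachford–Rice: g(V/F) = Σ zᵢ(Kᵢ−1)/(1+V/F(Kᵢ−1)) = 0.
Check two-phase: ΣzᵢKᵢ = 1.7568 > 1 and Σzᵢ/Kᵢ = 1.1656 > 1, so g(0) = 0.7568 > 0 and g(1) = -0.1656 < 0.
Newton iteration, V/F⁰ = 0.6:
  V/F = 0.6000: g = 0.21646, g' = -0.6512 → V/F = 0.9324
  V/F = 0.9324: g = -0.06493, g' = -1.2794 → V/F = 0.8817
  V/F = 0.8817: g = -0.00580, g' = -1.0648 → V/F = 0.8762
Converged at V/F = 0.8762.
Then V = V/F·F = 0.8762·41 = 35.9 mol/h and L = F − V = 5.1 mol/h.

L = 5.1 mol/h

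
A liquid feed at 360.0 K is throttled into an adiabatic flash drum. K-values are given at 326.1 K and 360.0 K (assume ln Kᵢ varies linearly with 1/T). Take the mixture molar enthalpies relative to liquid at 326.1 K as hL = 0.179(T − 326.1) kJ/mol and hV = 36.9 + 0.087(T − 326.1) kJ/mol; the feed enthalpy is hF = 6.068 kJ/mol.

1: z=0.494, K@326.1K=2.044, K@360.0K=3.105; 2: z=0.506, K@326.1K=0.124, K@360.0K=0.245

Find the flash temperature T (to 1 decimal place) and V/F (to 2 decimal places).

T = 330.8 K, V/F = 0.14

Adiabatic flash: solve Rachford–Rice at each trial T, then check hF = ψ·hV(T) + (1−ψ)·hL(T).
  T = 326.1 K: K = (2.044, 0.124), RR gives ψ = 0.079, H_out = 2.924 kJ/mol
  T = 360.0 K: K = (3.105, 0.245), RR gives ψ = 0.414, H_out = 20.051 kJ/mol
  T = 343.1 K: K = (2.547, 0.177), RR gives ψ = 0.273, H_out = 12.706 kJ/mol
  T = 334.6 K: K = (2.288, 0.149), RR gives ψ = 0.188, H_out = 8.299 kJ/mol
  T = 330.4 K: K = (2.166, 0.136), RR gives ψ = 0.138, H_out = 5.800 kJ/mol
  T = 332.5 K: K = (2.226, 0.143), RR gives ψ = 0.164, H_out = 7.083 kJ/mol
Linear interpolation between T = 330.4 (H_out = 5.800) and T = 332.5 (H_out = 7.083) on hF = 6.068 gives T ≈ 330.8 K, at which ψ = 0.14.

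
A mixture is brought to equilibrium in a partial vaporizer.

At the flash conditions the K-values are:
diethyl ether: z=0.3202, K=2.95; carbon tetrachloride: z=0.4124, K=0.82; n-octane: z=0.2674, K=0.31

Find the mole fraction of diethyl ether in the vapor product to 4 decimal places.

y_diethyl ether = 0.5165

Newton–Raphson from ψ = 0.5:
  ψ = 0.5000: g = -0.04712, g' = -0.6250 → ψ = 0.4246
  ψ = 0.4246: g = 0.00023, g' = -0.6347 → ψ = 0.4250
Converged at ψ = 0.4250.
Compositions from xᵢ = zᵢ/(1+ψ(Kᵢ−1)), yᵢ = Kᵢxᵢ:
  diethyl ether: x = 0.1751, y = 0.5165
  carbon tetrachloride: x = 0.4466, y = 0.3662
  n-octane: x = 0.3783, y = 0.1173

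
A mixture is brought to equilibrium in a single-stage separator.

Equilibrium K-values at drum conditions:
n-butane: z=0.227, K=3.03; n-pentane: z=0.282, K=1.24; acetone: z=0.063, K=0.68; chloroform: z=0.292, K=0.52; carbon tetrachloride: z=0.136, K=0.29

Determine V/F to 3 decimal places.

Rachford–Rice: g(V/F) = Σ zᵢ(Kᵢ−1)/(1+V/F(Kᵢ−1)) = 0.
g(0) = ΣzᵢKᵢ − 1 = 0.272 and g(1) = 1 − Σzᵢ/Kᵢ = -0.425, so a root lies in (0, 1).
Newton–Raphson from V/F = 0.5:
  V/F = 0.500: g = -0.0690, g' = -0.534 → V/F = 0.371
  V/F = 0.371: g = 0.0007, g' = -0.552 → V/F = 0.372
Converged at V/F = 0.372.

V/F = 0.372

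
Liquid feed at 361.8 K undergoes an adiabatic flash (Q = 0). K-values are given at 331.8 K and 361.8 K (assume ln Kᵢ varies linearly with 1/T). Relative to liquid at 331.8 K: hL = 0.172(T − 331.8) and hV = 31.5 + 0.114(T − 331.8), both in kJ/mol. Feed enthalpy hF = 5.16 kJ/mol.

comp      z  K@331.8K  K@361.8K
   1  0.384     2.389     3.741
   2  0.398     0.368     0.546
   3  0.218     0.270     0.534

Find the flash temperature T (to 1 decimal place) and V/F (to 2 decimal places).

Adiabatic flash: solve Rachford–Rice at each trial T, then check hF = ψ·hV(T) + (1−ψ)·hL(T).
  T = 331.8 K: K = (2.389, 0.368, 0.270), RR gives ψ = 0.132, H_out = 4.165 kJ/mol
  T = 361.8 K: K = (3.741, 0.546, 0.534), RR gives ψ = 0.613, H_out = 23.409 kJ/mol
  T = 346.8 K: K = (3.019, 0.452, 0.385), RR gives ψ = 0.366, H_out = 13.796 kJ/mol
  T = 339.3 K: K = (2.692, 0.409, 0.324), RR gives ψ = 0.254, H_out = 9.169 kJ/mol
  T = 335.6 K: K = (2.540, 0.388, 0.296), RR gives ψ = 0.196, H_out = 6.774 kJ/mol
  T = 333.7 K: K = (2.464, 0.378, 0.283), RR gives ψ = 0.165, H_out = 5.492 kJ/mol
Linear interpolation between T = 331.8 (H_out = 4.165) and T = 333.7 (H_out = 5.492) on hF = 5.16 gives T ≈ 333.2 K, at which ψ = 0.16.

T = 333.2 K, V/F = 0.16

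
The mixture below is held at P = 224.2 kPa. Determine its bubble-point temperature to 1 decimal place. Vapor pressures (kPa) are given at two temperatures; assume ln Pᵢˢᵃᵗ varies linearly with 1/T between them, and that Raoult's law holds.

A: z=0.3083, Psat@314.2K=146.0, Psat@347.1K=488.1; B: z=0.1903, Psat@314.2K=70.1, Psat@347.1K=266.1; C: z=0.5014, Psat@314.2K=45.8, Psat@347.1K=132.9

T = 341.8 K

Bubble-point temperature: ΣzᵢPᵢˢᵃᵗ(T) = P. Interpolate ln Pᵢˢᵃᵗ = aᵢ + bᵢ/T.
  T = 314.2 K: ΣzᵢPᵢˢᵃᵗ = 81.32 kPa
  T = 347.1 K: ΣzᵢPᵢˢᵃᵗ = 267.76 kPa
  T = 330.6 K: ΣzᵢPᵢˢᵃᵗ = 151.57 kPa
  T = 338.9 K: ΣzᵢPᵢˢᵃᵗ = 203.16 kPa
  T = 343.0 K: ΣzᵢPᵢˢᵃᵗ = 233.60 kPa
  T = 340.9 K: ΣzᵢPᵢˢᵃᵗ = 217.57 kPa
Interpolating between 340.9 K and 343.0 K gives T ≈ 341.8 K.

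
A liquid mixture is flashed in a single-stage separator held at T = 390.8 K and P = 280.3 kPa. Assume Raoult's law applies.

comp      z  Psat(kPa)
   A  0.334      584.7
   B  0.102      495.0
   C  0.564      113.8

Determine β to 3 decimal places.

Raoult's law: Kᵢ = Pᵢˢᵃᵗ/P = Pᵢˢᵃᵗ/280.3.
  K_A = 584.7/280.3 = 2.08598, K_B = 495.0/280.3 = 1.76597, K_C = 113.8/280.3 = 0.40599
Rachford–Rice: g(β) = Σ zᵢ(Kᵢ−1)/(1+β(Kᵢ−1)) = 0.
g(0) = ΣzᵢKᵢ − 1 = 0.106 and g(1) = 1 − Σzᵢ/Kᵢ = -0.607, so a root lies in (0, 1).
Newton iteration, β⁰ = 0.5:
  β = 0.500: g = -0.1850, g' = -0.599 → β = 0.191
  β = 0.191: g = -0.0095, g' = -0.569 → β = 0.175
Converged at β = 0.175.

β = 0.175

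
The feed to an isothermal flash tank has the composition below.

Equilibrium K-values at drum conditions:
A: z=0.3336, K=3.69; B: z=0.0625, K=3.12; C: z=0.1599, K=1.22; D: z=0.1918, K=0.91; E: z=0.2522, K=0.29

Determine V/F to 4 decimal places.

V/F = 0.7241

Material balance + equilibrium reduce to Σ zᵢ(Kᵢ−1)/(1+V/F(Kᵢ−1)) = 0.
Check two-phase: ΣzᵢKᵢ = 1.8687 > 1 and Σzᵢ/Kᵢ = 1.3219 > 1, so g(0) = 0.8687 > 0 and g(1) = -0.3219 < 0.
Iterate (Newton) starting at V/F = 0.56:
  V/F = 0.5600: g = 0.13451, g' = -0.8012 → V/F = 0.7279
  V/F = 0.7279: g = -0.00325, g' = -0.8714 → V/F = 0.7242
Converged at V/F = 0.7241.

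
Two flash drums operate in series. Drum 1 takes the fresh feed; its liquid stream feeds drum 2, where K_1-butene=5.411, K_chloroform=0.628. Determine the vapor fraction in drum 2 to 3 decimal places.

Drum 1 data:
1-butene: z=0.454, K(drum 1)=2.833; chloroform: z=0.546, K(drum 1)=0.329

Drum 1:
Rachford–Rice: g(ψ₁) = Σ zᵢ(Kᵢ−1)/(1+ψ₁(Kᵢ−1)) = 0.
Feasibility: ΣzᵢKᵢ = 1.466, Σzᵢ/Kᵢ = 1.820 — both > 1, two phases present.
Binary case is linear: z₁(K₁−1)(1+ψ₁(K₂−1)) + z₂(K₂−1)(1+ψ₁(K₁−1)) = 0
⇒ ψ₁ = [z₁(K₁−1)+z₂(K₂−1)] / [−(K₁−1)(K₂−1)] = 0.4658/1.2299 = 0.379
Drum-1 compositions:
  1-butene: x = 0.268, y = 0.759
  chloroform: x = 0.732, y = 0.241
Drum-2 feed = drum-1 liquid: z₂ = (0.2680, 0.7320).
Drum 2:
Binary case is linear: z₁(K₁−1)(1+ψ₂(K₂−1)) + z₂(K₂−1)(1+ψ₂(K₁−1)) = 0
⇒ ψ₂ = [z₁(K₁−1)+z₂(K₂−1)] / [−(K₁−1)(K₂−1)] = 0.9097/1.6409 = 0.554
  1-butene: x = 0.078, y = 0.421
  chloroform: x = 0.922, y = 0.579

V/F (drum 2) = 0.554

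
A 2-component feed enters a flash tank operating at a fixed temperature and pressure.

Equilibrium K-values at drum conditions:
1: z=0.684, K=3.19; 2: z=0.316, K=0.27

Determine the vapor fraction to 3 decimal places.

ψ = 0.793

Rachford–Rice: g(ψ) = Σ zᵢ(Kᵢ−1)/(1+ψ(Kᵢ−1)) = 0.
Feasibility: ΣzᵢKᵢ = 2.267, Σzᵢ/Kᵢ = 1.385 — both > 1, two phases present.
Newton–Raphson from ψ = 0.5:
  ψ = 0.500: g = 0.3517, g' = -1.165 → ψ = 0.802
  ψ = 0.802: g = -0.0129, g' = -1.411 → ψ = 0.793
Converged at ψ = 0.793.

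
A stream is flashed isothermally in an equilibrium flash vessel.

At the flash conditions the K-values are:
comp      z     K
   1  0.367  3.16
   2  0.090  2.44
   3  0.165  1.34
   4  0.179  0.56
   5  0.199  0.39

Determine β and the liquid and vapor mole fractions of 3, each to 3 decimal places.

Let β = V/F and solve Σ zᵢ(Kᵢ−1)/(1+β(Kᵢ−1)) = 0.
g(0) = ΣzᵢKᵢ − 1 = 0.778 and g(1) = 1 − Σzᵢ/Kᵢ = -0.106, so a root lies in (0, 1).
Newton iteration, β⁰ = 0.5:
  β = 0.500: g = 0.2288, g' = -0.683 → β = 0.835
  β = 0.835: g = 0.0134, g' = -0.662 → β = 0.855
Converged at β = 0.855.
Compositions from xᵢ = zᵢ/(1+β(Kᵢ−1)), yᵢ = Kᵢxᵢ:
  1: x = 0.129, y = 0.407
  2: x = 0.040, y = 0.098
  3: x = 0.128, y = 0.171
  4: x = 0.287, y = 0.161
  5: x = 0.416, y = 0.162

β = 0.855, x_3 = 0.128, y_3 = 0.171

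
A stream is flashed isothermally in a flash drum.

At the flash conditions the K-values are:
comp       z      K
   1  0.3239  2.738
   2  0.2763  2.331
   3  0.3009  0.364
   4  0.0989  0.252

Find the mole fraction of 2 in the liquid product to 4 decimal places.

x_2 = 0.1492

Iterate (Newton) starting at ψ = 0.59:
  ψ = 0.5900: g = 0.04520, g' = -0.8812 → ψ = 0.6413
  ψ = 0.6413: g = -0.00075, g' = -0.9128 → ψ = 0.6405
Converged at ψ = 0.6405.
Compositions from xᵢ = zᵢ/(1+ψ(Kᵢ−1)), yᵢ = Kᵢxᵢ:
  1: x = 0.1533, y = 0.4197
  2: x = 0.1492, y = 0.3477
  3: x = 0.5077, y = 0.1848
  4: x = 0.1899, y = 0.0478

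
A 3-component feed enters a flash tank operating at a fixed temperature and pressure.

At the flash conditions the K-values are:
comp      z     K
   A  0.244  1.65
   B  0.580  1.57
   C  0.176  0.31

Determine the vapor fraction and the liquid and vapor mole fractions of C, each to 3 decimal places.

Rachford–Rice: g(ψ) = Σ zᵢ(Kᵢ−1)/(1+ψ(Kᵢ−1)) = 0.
Check two-phase: ΣzᵢKᵢ = 1.368 > 1 and Σzᵢ/Kᵢ = 1.085 > 1, so g(0) = 0.368 > 0 and g(1) = -0.085 < 0.
Newton iteration, ψ⁰ = 0.46:
  ψ = 0.460: g = 0.2061, g' = -0.359 → ψ = 1.000
  ψ = 1.000: g = -0.0850, g' = -0.986 → ψ = 0.914
  ψ = 0.914: g = -0.0118, g' = -0.736 → ψ = 0.898
  ψ = 0.898: g = -0.0003, g' = -0.702 → ψ = 0.897
Converged at ψ = 0.897.
Compositions from xᵢ = zᵢ/(1+ψ(Kᵢ−1)), yᵢ = Kᵢxᵢ:
  A: x = 0.154, y = 0.254
  B: x = 0.384, y = 0.602
  C: x = 0.462, y = 0.143

ψ = 0.897, x_C = 0.462, y_C = 0.143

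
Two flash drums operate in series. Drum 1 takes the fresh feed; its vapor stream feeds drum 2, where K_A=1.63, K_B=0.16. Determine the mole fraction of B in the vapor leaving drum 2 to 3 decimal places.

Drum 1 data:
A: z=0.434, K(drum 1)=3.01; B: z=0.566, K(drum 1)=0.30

Drum 1:
Let ψ₁ = V/F and solve Σ zᵢ(Kᵢ−1)/(1+ψ₁(Kᵢ−1)) = 0.
g(0) = ΣzᵢKᵢ − 1 = 0.476 and g(1) = 1 − Σzᵢ/Kᵢ = -1.031, so a root lies in (0, 1).
Binary case is linear: z₁(K₁−1)(1+ψ₁(K₂−1)) + z₂(K₂−1)(1+ψ₁(K₁−1)) = 0
⇒ ψ₁ = [z₁(K₁−1)+z₂(K₂−1)] / [−(K₁−1)(K₂−1)] = 0.4761/1.4070 = 0.338
Drum-1 compositions:
  A: x = 0.258, y = 0.777
  B: x = 0.742, y = 0.223
Drum-2 feed = drum-1 vapor: z₂ = (0.7775, 0.2225).
Drum 2:
Material balance + equilibrium reduce to Σ zᵢ(Kᵢ−1)/(1+ψ₂(Kᵢ−1)) = 0.
Feasibility: ΣzᵢKᵢ = 1.303, Σzᵢ/Kᵢ = 1.868 — both > 1, two phases present.
Binary case is linear: z₁(K₁−1)(1+ψ₂(K₂−1)) + z₂(K₂−1)(1+ψ₂(K₁−1)) = 0
⇒ ψ₂ = [z₁(K₁−1)+z₂(K₂−1)] / [−(K₁−1)(K₂−1)] = 0.3029/0.5292 = 0.572
  A: x = 0.571, y = 0.931
  B: x = 0.429, y = 0.069

y_B (drum 2) = 0.069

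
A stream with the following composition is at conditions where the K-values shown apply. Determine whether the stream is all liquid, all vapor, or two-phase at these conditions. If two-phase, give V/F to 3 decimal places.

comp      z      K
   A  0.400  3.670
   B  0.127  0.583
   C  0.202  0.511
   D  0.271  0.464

ΣzᵢKᵢ = 1.771; Σzᵢ/Kᵢ = 1.306.
Both exceed 1, so a two-phase solution exists.
Rachford–Rice: g(ψ) = Σ zᵢ(Kᵢ−1)/(1+ψ(Kᵢ−1)) = 0.
Newton–Raphson from ψ = 0.66:
  ψ = 0.660: g = -0.0570, g' = -0.708 → ψ = 0.579
  ψ = 0.579: g = 0.0010, g' = -0.736 → ψ = 0.581
Converged at ψ = 0.581.

two-phase, V/F = 0.581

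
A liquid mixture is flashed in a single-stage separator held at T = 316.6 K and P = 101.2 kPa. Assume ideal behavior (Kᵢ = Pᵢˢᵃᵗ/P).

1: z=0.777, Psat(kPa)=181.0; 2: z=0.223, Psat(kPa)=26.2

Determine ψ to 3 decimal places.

Raoult's law: Kᵢ = Pᵢˢᵃᵗ/P = Pᵢˢᵃᵗ/101.2.
  K_1 = 181.0/101.2 = 1.78854, K_2 = 26.2/101.2 = 0.25889
Material balance + equilibrium reduce to Σ zᵢ(Kᵢ−1)/(1+ψ(Kᵢ−1)) = 0.
Feasibility: ΣzᵢKᵢ = 1.447, Σzᵢ/Kᵢ = 1.296 — both > 1, two phases present.
Iterate (Newton) starting at ψ = 0.42:
  ψ = 0.420: g = 0.2203, g' = -0.531 → ψ = 0.835
  ψ = 0.835: g = -0.0641, g' = -1.019 → ψ = 0.772
  ψ = 0.772: g = -0.0054, g' = -0.856 → ψ = 0.766
Converged at ψ = 0.766.

ψ = 0.766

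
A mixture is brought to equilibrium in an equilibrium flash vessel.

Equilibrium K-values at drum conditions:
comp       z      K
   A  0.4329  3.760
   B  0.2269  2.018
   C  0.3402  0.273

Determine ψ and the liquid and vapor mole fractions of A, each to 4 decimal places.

Let ψ = V/F and solve Σ zᵢ(Kᵢ−1)/(1+ψ(Kᵢ−1)) = 0.
Feasibility: ΣzᵢKᵢ = 2.1785, Σzᵢ/Kᵢ = 1.4737 — both > 1, two phases present.
Iterate (Newton) starting at ψ = 0.5:
  ψ = 0.5000: g = 0.26652, g' = -1.1293 → ψ = 0.7360
  ψ = 0.7360: g = -0.00579, g' = -1.2676 → ψ = 0.7314
Converged at ψ = 0.7314.
Compositions from xᵢ = zᵢ/(1+ψ(Kᵢ−1)), yᵢ = Kᵢxᵢ:
  A: x = 0.1434, y = 0.5392
  B: x = 0.1301, y = 0.2625
  C: x = 0.7265, y = 0.1983

ψ = 0.7314, x_A = 0.1434, y_A = 0.5392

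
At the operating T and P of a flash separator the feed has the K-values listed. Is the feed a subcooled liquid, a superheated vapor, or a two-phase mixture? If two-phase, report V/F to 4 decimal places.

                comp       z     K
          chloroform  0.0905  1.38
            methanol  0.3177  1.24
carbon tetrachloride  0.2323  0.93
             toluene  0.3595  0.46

ΣzᵢKᵢ = 0.9002; Σzᵢ/Kᵢ = 1.3531.
Since ΣzᵢKᵢ < 1 the mixture is below its bubble point — single liquid phase.

subcooled liquid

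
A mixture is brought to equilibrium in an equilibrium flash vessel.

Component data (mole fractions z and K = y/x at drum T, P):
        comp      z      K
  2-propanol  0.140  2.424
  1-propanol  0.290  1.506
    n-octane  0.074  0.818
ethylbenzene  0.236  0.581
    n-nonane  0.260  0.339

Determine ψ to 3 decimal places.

Rachford–Rice: g(ψ) = Σ zᵢ(Kᵢ−1)/(1+ψ(Kᵢ−1)) = 0.
Check two-phase: ΣzᵢKᵢ = 1.062 > 1 and Σzᵢ/Kᵢ = 1.514 > 1, so g(0) = 0.062 > 0 and g(1) = -0.514 < 0.
Newton iteration, ψ⁰ = 0.45:
  ψ = 0.450: g = -0.1401, g' = -0.451 → ψ = 0.139
  ψ = 0.139: g = -0.0046, g' = -0.450 → ψ = 0.129
Converged at ψ = 0.129.

ψ = 0.129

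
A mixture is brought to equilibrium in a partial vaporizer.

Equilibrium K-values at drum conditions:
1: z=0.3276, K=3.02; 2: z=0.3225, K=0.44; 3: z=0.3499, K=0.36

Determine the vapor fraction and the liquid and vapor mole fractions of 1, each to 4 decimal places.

ψ = 0.2113, x_1 = 0.2296, y_1 = 0.6934

Newton iteration, ψ⁰ = 0.5:
  ψ = 0.5000: g = -0.25092, g' = -0.8359 → ψ = 0.1998
  ψ = 0.1998: g = 0.01133, g' = -0.9951 → ψ = 0.2112
  ψ = 0.2112: g = 0.00010, g' = -0.9785 → ψ = 0.2113
Converged at ψ = 0.2113.
Compositions from xᵢ = zᵢ/(1+ψ(Kᵢ−1)), yᵢ = Kᵢxᵢ:
  1: x = 0.2296, y = 0.6934
  2: x = 0.3658, y = 0.1609
  3: x = 0.4046, y = 0.1457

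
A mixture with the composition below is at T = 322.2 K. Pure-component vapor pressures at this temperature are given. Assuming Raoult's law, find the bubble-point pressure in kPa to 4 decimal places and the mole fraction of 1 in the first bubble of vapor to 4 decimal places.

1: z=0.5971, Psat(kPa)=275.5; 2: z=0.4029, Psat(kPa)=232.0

At the bubble point ψ → 0, so ΣzᵢKᵢ = 1 with Kᵢ = Pᵢˢᵃᵗ/P ⇒ P = ΣzᵢPᵢˢᵃᵗ.
P = 0.5971·275.5 + 0.4029·232.0 = 257.9738 kPa
yᵢ = zᵢPᵢˢᵃᵗ/P ⇒ y_1 = 0.5971·275.5/257.9738 = 0.6377

Pbub = 257.9738 kPa, y_1 = 0.6377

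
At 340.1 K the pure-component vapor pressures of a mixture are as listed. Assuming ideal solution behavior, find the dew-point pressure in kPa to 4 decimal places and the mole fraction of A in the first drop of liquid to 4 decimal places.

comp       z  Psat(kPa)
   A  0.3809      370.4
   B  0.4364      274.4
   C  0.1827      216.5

At the dew point ψ → 1, so Σzᵢ/Kᵢ = 1 with Kᵢ = Pᵢˢᵃᵗ/P ⇒ 1/P = Σzᵢ/Pᵢˢᵃᵗ.
1/P = 0.3809/370.4 + 0.4364/274.4 + 0.1827/216.5 = 0.0034626 ⇒ P = 288.7998 kPa
xᵢ = zᵢP/Pᵢˢᵃᵗ ⇒ x_A = 0.3809·288.7998/370.4 = 0.2970

Pdew = 288.7998 kPa, x_A = 0.2970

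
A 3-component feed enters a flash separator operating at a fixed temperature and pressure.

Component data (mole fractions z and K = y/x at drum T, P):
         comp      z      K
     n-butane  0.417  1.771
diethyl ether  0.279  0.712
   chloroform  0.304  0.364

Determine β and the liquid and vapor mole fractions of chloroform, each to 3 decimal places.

Newton–Raphson from β = 0.5:
  β = 0.500: g = -0.1453, g' = -0.425 → β = 0.158
  β = 0.158: g = -0.0126, g' = -0.374 → β = 0.125
Converged at β = 0.125.
Compositions from xᵢ = zᵢ/(1+β(Kᵢ−1)), yᵢ = Kᵢxᵢ:
  n-butane: x = 0.380, y = 0.674
  diethyl ether: x = 0.289, y = 0.206
  chloroform: x = 0.330, y = 0.120

β = 0.125, x_chloroform = 0.330, y_chloroform = 0.120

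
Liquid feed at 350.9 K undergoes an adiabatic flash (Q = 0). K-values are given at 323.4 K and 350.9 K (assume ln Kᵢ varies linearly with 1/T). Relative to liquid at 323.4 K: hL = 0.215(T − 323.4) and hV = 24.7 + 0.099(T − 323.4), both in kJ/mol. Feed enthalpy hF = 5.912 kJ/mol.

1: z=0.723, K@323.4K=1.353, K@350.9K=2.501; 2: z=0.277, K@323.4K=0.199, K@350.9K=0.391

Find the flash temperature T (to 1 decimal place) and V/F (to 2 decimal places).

Adiabatic flash: solve Rachford–Rice at each trial T, then check hF = ψ·hV(T) + (1−ψ)·hL(T).
  T = 323.4 K: K = (1.353, 0.199), RR gives ψ = 0.118, H_out = 2.913 kJ/mol
  T = 350.9 K: K = (2.501, 0.391), RR gives ψ = 1.000, H_out = 27.422 kJ/mol
  T = 337.1 K: K = (1.861, 0.282), RR gives ψ = 0.686, H_out = 18.794 kJ/mol
  T = 330.2 K: K = (1.590, 0.238), RR gives ψ = 0.479, H_out = 12.914 kJ/mol
  T = 326.8 K: K = (1.468, 0.218), RR gives ψ = 0.332, H_out = 8.806 kJ/mol
  T = 325.1 K: K = (1.410, 0.208), RR gives ψ = 0.237, H_out = 6.169 kJ/mol
Linear interpolation between T = 323.4 (H_out = 2.913) and T = 325.1 (H_out = 6.169) on hF = 5.912 gives T ≈ 325.0 K, at which ψ = 0.23.

T = 325.0 K, V/F = 0.23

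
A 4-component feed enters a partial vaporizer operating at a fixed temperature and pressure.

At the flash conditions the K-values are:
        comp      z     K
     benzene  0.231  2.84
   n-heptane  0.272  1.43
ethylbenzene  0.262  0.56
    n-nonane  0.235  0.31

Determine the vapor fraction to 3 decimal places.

ψ = 0.367

Iterate (Newton) starting at ψ = 0.59:
  ψ = 0.590: g = -0.1321, g' = -0.623 → ψ = 0.378
  ψ = 0.378: g = -0.0063, g' = -0.587 → ψ = 0.367
Converged at ψ = 0.367.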